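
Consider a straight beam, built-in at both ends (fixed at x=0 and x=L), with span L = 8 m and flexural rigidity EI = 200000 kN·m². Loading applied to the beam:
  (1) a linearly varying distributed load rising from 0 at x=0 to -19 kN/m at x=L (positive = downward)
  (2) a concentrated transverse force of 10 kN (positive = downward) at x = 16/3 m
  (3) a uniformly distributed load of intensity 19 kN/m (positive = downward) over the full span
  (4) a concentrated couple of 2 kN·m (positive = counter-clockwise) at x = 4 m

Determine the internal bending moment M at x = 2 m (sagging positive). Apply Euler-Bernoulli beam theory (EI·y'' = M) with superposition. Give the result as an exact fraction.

M(2) = 5549/540 kN·m

Load 1 — triangular load w₀=-19 kN/m (0→w₀ over full span):
  M_1 = 3w₀Lx/20 - w₀L²/30 - w₀x³/(6L) = 3·(-19)·8·2/20 - (-19)·8²/30 - (-19)·2³/(6·8) = -19/10 kN·m
Load 2 — point force P=10 kN at a=16/3 m (b=L-a=8/3):
  M_2 = Pb²(3a+b)x/L³ - Pab²/L²  [x≤a] = 10·(8/3)²·(3·(16/3)+(8/3))·2/8³ - 10·(16/3)·(8/3)²/8² = -20/27 kN·m
Load 3 — uniform load w=19 kN/m over full span:
  M_3 = wLx/2 - wL²/12 - wx²/2 = 19·8·2/2 - 19·8²/12 - 19·2²/2 = 38/3 kN·m
Load 4 — applied couple M₀=2 kN·m at a=4 m (b=L-a=4):
  M_4 = R_Ax - M_A  [x≤a] with R_A=3/8, M_A=1/2 = (3/8)·2 - (1/2) = 1/4 kN·m
Superposition: M = Σ M_i = 5549/540 kN·m ≈ 10.275926 kN·m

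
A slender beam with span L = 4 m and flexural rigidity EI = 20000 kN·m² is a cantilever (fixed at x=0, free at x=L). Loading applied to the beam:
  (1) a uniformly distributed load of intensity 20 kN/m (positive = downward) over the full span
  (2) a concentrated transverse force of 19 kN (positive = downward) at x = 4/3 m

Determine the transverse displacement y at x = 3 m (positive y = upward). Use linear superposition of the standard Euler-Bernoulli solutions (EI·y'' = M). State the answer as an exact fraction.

y(3) = -76247/3240000 m

Load 1 — uniform load w=20 kN/m over full span:
  y_1 = -wx²(x²-4Lx+6L²)/(24EI) = -20·3²·(3²-4·4·3+6·4²)/(24·20000) = -171/8000 m
Load 2 — point force P=19 kN at a=4/3 m (b=L-a=8/3):
  y_2 = -Pa²(3x-a)/(6EI)  [x>a] = -19·(4/3)²·(3·3-(4/3))/(6·20000) = -437/202500 m
Superposition: y = Σ y_i = -76247/3240000 m ≈ -0.023533 m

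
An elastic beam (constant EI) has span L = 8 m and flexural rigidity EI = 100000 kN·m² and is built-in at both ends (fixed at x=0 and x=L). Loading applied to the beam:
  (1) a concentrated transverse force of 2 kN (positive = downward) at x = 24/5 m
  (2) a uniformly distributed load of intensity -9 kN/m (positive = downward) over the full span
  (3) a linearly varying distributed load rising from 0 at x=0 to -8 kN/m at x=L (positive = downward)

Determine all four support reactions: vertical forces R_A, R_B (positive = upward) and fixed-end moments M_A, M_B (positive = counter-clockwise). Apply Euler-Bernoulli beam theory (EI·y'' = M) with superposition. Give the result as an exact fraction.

Load 1 — point force P=2 kN at a=24/5 m (b=L-a=16/5):
  R_A = Pb²(3a+b)/L³ = 2·(16/5)²·(3·(24/5)+(16/5))/8³ = 88/125 kN
  M_A = Pab²/L² = 2·(24/5)·(16/5)²/8² = 192/125 kN·m
  R_B = Pa²(a+3b)/L³ = 2·(24/5)²·((24/5)+3·(16/5))/8³ = 162/125 kN
  M_B = -Pa²b/L² = -2·(24/5)²·(16/5)/8² = -288/125 kN·m
Load 2 — uniform load w=-9 kN/m over full span:
  R_A = wL/2 = (-9)·8/2 = -36 kN
  M_A = wL²/12 = (-9)·8²/12 = -48 kN·m
  R_B = wL/2 = (-9)·8/2 = -36 kN
  M_B = -wL²/12 = -(-9)·8²/12 = 48 kN·m
Load 3 — triangular load w₀=-8 kN/m (0→w₀ over full span):
  R_A = 3w₀L/20 = 3·(-8)·8/20 = -48/5 kN
  M_A = w₀L²/30 = (-8)·8²/30 = -256/15 kN·m
  R_B = 7w₀L/20 = 7·(-8)·8/20 = -112/5 kN
  M_B = -w₀L²/20 = -(-8)·8²/20 = 128/5 kN·m
Superposition: R_A = -5612/125 kN, M_A = -23824/375 kN·m, R_B = -7138/125 kN, M_B = 8912/125 kN·m

R_A = -5612/125 kN, M_A = -23824/375 kN·m, R_B = -7138/125 kN, M_B = 8912/125 kN·m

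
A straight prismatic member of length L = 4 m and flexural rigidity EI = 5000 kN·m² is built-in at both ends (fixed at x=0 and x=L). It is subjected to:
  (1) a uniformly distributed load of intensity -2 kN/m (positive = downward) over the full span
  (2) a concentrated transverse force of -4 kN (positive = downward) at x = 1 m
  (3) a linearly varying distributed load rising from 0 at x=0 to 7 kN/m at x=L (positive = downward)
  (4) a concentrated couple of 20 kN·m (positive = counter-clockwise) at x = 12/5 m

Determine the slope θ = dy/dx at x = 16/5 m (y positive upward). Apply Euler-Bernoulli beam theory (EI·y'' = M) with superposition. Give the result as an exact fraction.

θ(16/5) = 817/4687500 rad

Load 1 — uniform load w=-2 kN/m over full span:
  θ_1 = -wx(L-x)(L-2x)/(12EI) = -(-2)·(16/5)·(4-(16/5))·(4-2·(16/5))/(12·5000) = -16/78125 rad
Load 2 — point force P=-4 kN at a=1 m (b=L-a=3):
  θ_2 = Pa²(L-x)(2bL-(3b+a)(L-x))/(2L³EI)  [x>a] = (-4)·1²·(4-(16/5))·(2·3·4-(3·3+1)·(4-(16/5)))/(2·4³·5000) = -1/12500 rad
Load 3 — triangular load w₀=7 kN/m (0→w₀ over full span):
  θ_3 = -w₀(2x(L-x)(L-2x)(x+2L)+x²(L-x)²)/(120LEI) = -7·(2·(16/5)·(4-(16/5))·(4-2·(16/5))·((16/5)+2·4)+(16/5)²·(4-(16/5))²)/(120·4·5000) = 448/1171875 rad
Load 4 — applied couple M₀=20 kN·m at a=12/5 m (b=L-a=8/5):
  θ_4 = (R_Ax²/2 - M_Ax - M₀(x-a))/EI  [x>a] with R_A=36/5, M_A=32/5 = ((36/5)·(16/5)²/2 - (32/5)·(16/5) - 20·((16/5)-(12/5)))/5000 = 6/78125 rad
Superposition: θ = Σ θ_i = 817/4687500 rad ≈ 0.000174 rad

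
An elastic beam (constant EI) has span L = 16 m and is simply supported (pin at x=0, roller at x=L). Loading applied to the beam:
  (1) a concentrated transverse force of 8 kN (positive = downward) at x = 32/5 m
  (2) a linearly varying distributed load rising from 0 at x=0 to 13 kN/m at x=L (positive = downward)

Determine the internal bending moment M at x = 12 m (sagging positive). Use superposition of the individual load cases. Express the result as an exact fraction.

Load 1 — point force P=8 kN at a=32/5 m (b=L-a=48/5):
  M_1 = Pa(L-x)/L  [x>a] = 8·(32/5)·(16-12)/16 = 64/5 kN·m
Load 2 — triangular load w₀=13 kN/m (0→w₀ over full span):
  M_2 = w₀Lx/6 - w₀x³/(6L) = 13·16·12/6 - 13·12³/(6·16) = 182 kN·m
Superposition: M = Σ M_i = 974/5 kN·m ≈ 194.800000 kN·m

M(12) = 974/5 kN·m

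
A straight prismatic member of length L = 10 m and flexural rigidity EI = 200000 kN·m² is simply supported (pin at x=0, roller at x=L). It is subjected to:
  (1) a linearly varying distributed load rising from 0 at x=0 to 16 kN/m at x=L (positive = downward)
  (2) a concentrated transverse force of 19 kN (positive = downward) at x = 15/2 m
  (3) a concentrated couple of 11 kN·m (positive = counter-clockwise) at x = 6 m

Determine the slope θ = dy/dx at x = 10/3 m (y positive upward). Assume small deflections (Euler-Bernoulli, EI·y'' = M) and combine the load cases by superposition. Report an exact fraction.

θ(10/3) = -8648681/7776000000 rad

Load 1 — triangular load w₀=16 kN/m (0→w₀ over full span):
  θ_1 = -w₀(7L⁴-30L²x²+15x⁴)/(360LEI) = -16·(7·10⁴-30·10²·(10/3)²+15·(10/3)⁴)/(360·10·200000) = -26/30375 rad
Load 2 — point force P=19 kN at a=15/2 m (b=L-a=5/2):
  θ_2 = -Pb(L²-b²-3x²)/(6LEI)  [x≤a] = -19·(5/2)·(10²-(5/2)²-3·(10/3)²)/(6·10·200000) = -551/2304000 rad
Load 3 — applied couple M₀=11 kN·m at a=6 m (b=L-a=4):
  θ_3 = (M₀x²/(2L)+C₁)/EI  [x≤a] with C₁=M₀(3b²-L²)/(6L)=-143/15 = (11·(10/3)²/(2·10)+(-143/15))/200000 = -77/4500000 rad
Superposition: θ = Σ θ_i = -8648681/7776000000 rad ≈ -0.001112 rad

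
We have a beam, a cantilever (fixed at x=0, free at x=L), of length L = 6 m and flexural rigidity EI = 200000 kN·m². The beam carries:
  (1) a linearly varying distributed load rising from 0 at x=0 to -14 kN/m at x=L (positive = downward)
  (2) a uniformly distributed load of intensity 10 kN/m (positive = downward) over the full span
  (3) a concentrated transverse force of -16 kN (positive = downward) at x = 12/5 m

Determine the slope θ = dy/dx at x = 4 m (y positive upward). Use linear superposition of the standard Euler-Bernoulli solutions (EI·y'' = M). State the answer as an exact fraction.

θ(4) = 212/703125 rad

Load 1 — triangular load w₀=-14 kN/m (0→w₀ over full span):
  θ_1 = (w₀Lx²/4-w₀L²x/3-w₀x⁴/(24L))/EI = ((-14)·6·4²/4-(-14)·6²·4/3-(-14)·4⁴/(24·6))/200000 = 203/112500 rad
Load 2 — uniform load w=10 kN/m over full span:
  θ_2 = -wx(x²-3Lx+3L²)/(6EI) = -10·4·(4²-3·6·4+3·6²)/(6·200000) = -13/7500 rad
Load 3 — point force P=-16 kN at a=12/5 m (b=L-a=18/5):
  θ_3 = -Pa²/(2EI)  [x>a] = -(-16)·(12/5)²/(2·200000) = 18/78125 rad
Superposition: θ = Σ θ_i = 212/703125 rad ≈ 0.000302 rad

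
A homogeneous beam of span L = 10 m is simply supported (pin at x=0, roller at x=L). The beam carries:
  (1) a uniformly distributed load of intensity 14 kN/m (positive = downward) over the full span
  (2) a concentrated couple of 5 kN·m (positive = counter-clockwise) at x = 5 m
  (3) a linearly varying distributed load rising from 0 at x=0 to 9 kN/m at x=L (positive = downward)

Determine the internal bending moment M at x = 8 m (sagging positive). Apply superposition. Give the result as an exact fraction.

M(8) = 771/5 kN·m

Load 1 — uniform load w=14 kN/m over full span:
  M_1 = wx(L-x)/2 = 14·8·(10-8)/2 = 112 kN·m
Load 2 — applied couple M₀=5 kN·m at a=5 m (b=L-a=5):
  M_2 = M₀x/L - M₀  [x>a] = 5·8/10 - 5 = -1 kN·m
Load 3 — triangular load w₀=9 kN/m (0→w₀ over full span):
  M_3 = w₀Lx/6 - w₀x³/(6L) = 9·10·8/6 - 9·8³/(6·10) = 216/5 kN·m
Superposition: M = Σ M_i = 771/5 kN·m ≈ 154.200000 kN·m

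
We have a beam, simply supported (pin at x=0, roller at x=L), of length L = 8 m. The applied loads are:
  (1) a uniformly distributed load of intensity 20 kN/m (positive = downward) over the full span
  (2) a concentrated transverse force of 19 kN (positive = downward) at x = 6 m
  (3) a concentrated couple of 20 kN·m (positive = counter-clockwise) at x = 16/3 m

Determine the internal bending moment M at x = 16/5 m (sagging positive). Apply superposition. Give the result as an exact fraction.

M(16/5) = 884/5 kN·m

Load 1 — uniform load w=20 kN/m over full span:
  M_1 = wx(L-x)/2 = 20·(16/5)·(8-(16/5))/2 = 768/5 kN·m
Load 2 — point force P=19 kN at a=6 m (b=L-a=2):
  M_2 = Pbx/L  [x≤a] = 19·2·(16/5)/8 = 76/5 kN·m
Load 3 — applied couple M₀=20 kN·m at a=16/3 m (b=L-a=8/3):
  M_3 = M₀x/L  [x≤a] = 20·(16/5)/8 = 8 kN·m
Superposition: M = Σ M_i = 884/5 kN·m ≈ 176.800000 kN·m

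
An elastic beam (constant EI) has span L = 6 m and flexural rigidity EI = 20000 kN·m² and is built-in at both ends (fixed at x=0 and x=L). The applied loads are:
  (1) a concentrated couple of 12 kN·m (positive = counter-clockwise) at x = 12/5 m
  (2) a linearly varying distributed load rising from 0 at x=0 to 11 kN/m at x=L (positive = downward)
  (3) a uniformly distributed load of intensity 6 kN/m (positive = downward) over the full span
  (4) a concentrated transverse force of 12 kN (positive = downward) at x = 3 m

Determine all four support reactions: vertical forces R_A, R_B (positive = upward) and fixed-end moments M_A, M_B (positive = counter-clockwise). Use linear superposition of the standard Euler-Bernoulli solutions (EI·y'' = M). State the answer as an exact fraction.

R_A = 1839/50 kN, M_A = 1041/25 kN·m, R_B = 2211/50 kN, M_B = -1074/25 kN·m

Load 1 — applied couple M₀=12 kN·m at a=12/5 m (b=L-a=18/5):
  R_A = 6M₀ab/L³ = 6·12·(12/5)·(18/5)/6³ = 72/25 kN
  M_A = M₀b(2a-b)/L² = 12·(18/5)·(2·(12/5)-(18/5))/6² = 36/25 kN·m
  R_B = -6M₀ab/L³ = -6·12·(12/5)·(18/5)/6³ = -72/25 kN
  M_B = M₀a(2b-a)/L² = 12·(12/5)·(2·(18/5)-(12/5))/6² = 96/25 kN·m
Load 2 — triangular load w₀=11 kN/m (0→w₀ over full span):
  R_A = 3w₀L/20 = 3·11·6/20 = 99/10 kN
  M_A = w₀L²/30 = 11·6²/30 = 66/5 kN·m
  R_B = 7w₀L/20 = 7·11·6/20 = 231/10 kN
  M_B = -w₀L²/20 = -11·6²/20 = -99/5 kN·m
Load 3 — uniform load w=6 kN/m over full span:
  R_A = wL/2 = 6·6/2 = 18 kN
  M_A = wL²/12 = 6·6²/12 = 18 kN·m
  R_B = wL/2 = 6·6/2 = 18 kN
  M_B = -wL²/12 = -6·6²/12 = -18 kN·m
Load 4 — point force P=12 kN at a=3 m (b=L-a=3):
  R_A = Pb²(3a+b)/L³ = 12·3²·(3·3+3)/6³ = 6 kN
  M_A = Pab²/L² = 12·3·3²/6² = 9 kN·m
  R_B = Pa²(a+3b)/L³ = 12·3²·(3+3·3)/6³ = 6 kN
  M_B = -Pa²b/L² = -12·3²·3/6² = -9 kN·m
Superposition: R_A = 1839/50 kN, M_A = 1041/25 kN·m, R_B = 2211/50 kN, M_B = -1074/25 kN·m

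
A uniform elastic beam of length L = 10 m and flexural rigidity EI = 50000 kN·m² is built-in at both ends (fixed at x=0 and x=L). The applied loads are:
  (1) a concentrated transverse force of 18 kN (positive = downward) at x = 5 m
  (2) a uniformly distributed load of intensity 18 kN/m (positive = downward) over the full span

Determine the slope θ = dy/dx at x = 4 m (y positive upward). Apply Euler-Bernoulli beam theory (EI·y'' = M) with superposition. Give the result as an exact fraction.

Load 1 — point force P=18 kN at a=5 m (b=L-a=5):
  θ_1 = -Pb²x(2aL-(3a+b)x)/(2L³EI)  [x≤a] = -18·5²·4·(2·5·10-(3·5+5)·4)/(2·10³·50000) = -9/25000 rad
Load 2 — uniform load w=18 kN/m over full span:
  θ_2 = -wx(L-x)(L-2x)/(12EI) = -18·4·(10-4)·(10-2·4)/(12·50000) = -9/6250 rad
Superposition: θ = Σ θ_i = -9/5000 rad ≈ -0.001800 rad

θ(4) = -9/5000 rad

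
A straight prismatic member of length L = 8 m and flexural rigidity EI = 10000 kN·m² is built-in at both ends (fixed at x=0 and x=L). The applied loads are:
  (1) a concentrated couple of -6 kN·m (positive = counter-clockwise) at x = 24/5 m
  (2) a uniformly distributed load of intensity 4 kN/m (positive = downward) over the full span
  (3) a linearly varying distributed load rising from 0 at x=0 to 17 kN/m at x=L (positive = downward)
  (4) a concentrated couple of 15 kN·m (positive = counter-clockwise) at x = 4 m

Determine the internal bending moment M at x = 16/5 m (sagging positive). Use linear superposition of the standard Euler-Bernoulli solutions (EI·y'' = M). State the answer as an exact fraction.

M(16/5) = 45763/1500 kN·m

Load 1 — applied couple M₀=-6 kN·m at a=24/5 m (b=L-a=16/5):
  M_1 = R_Ax - M_A  [x≤a] with R_A=-27/25, M_A=-48/25 = (-27/25)·(16/5) - (-48/25) = -192/125 kN·m
Load 2 — uniform load w=4 kN/m over full span:
  M_2 = wLx/2 - wL²/12 - wx²/2 = 4·8·(16/5)/2 - 4·8²/12 - 4·(16/5)²/2 = 704/75 kN·m
Load 3 — triangular load w₀=17 kN/m (0→w₀ over full span):
  M_3 = 3w₀Lx/20 - w₀L²/30 - w₀x³/(6L) = 3·17·8·(16/5)/20 - 17·8²/30 - 17·(16/5)³/(6·8) = 2176/125 kN·m
Load 4 — applied couple M₀=15 kN·m at a=4 m (b=L-a=4):
  M_4 = R_Ax - M_A  [x≤a] with R_A=45/16, M_A=15/4 = (45/16)·(16/5) - (15/4) = 21/4 kN·m
Superposition: M = Σ M_i = 45763/1500 kN·m ≈ 30.508667 kN·m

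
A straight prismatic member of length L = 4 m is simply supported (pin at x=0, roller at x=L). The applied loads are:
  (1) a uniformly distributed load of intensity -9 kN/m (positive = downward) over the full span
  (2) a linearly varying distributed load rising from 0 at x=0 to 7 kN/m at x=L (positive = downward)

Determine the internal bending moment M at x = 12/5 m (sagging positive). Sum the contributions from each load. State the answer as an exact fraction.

Load 1 — uniform load w=-9 kN/m over full span:
  M_1 = wx(L-x)/2 = (-9)·(12/5)·(4-(12/5))/2 = -432/25 kN·m
Load 2 — triangular load w₀=7 kN/m (0→w₀ over full span):
  M_2 = w₀Lx/6 - w₀x³/(6L) = 7·4·(12/5)/6 - 7·(12/5)³/(6·4) = 896/125 kN·m
Superposition: M = Σ M_i = -1264/125 kN·m ≈ -10.112000 kN·m

M(12/5) = -1264/125 kN·m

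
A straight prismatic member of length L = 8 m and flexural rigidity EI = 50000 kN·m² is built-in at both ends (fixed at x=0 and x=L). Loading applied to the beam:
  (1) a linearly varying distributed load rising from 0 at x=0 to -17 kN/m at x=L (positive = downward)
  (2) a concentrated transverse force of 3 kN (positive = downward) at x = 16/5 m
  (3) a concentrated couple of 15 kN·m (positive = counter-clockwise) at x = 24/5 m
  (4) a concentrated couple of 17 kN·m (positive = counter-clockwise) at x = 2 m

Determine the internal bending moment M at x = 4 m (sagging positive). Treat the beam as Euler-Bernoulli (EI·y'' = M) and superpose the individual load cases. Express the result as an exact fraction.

Load 1 — triangular load w₀=-17 kN/m (0→w₀ over full span):
  M_1 = 3w₀Lx/20 - w₀L²/30 - w₀x³/(6L) = 3·(-17)·8·4/20 - (-17)·8²/30 - (-17)·4³/(6·8) = -68/3 kN·m
Load 2 — point force P=3 kN at a=16/5 m (b=L-a=24/5):
  M_2 = Pa²(a+3b)(L-x)/L³ - Pa²b/L²  [x>a] = 3·(16/5)²·((16/5)+3·(24/5))·(8-4)/8³ - 3·(16/5)²·(24/5)/8² = 48/25 kN·m
Load 3 — applied couple M₀=15 kN·m at a=24/5 m (b=L-a=16/5):
  M_3 = R_Ax - M_A  [x≤a] with R_A=27/10, M_A=24/5 = (27/10)·4 - (24/5) = 6 kN·m
Load 4 — applied couple M₀=17 kN·m at a=2 m (b=L-a=6):
  M_4 = R_Ax - M_A - M₀  [x>a] with R_A=153/64, M_A=-51/16 = (153/64)·4 - (-51/16) - 17 = -17/4 kN·m
Superposition: M = Σ M_i = -5699/300 kN·m ≈ -18.996667 kN·m

M(4) = -5699/300 kN·m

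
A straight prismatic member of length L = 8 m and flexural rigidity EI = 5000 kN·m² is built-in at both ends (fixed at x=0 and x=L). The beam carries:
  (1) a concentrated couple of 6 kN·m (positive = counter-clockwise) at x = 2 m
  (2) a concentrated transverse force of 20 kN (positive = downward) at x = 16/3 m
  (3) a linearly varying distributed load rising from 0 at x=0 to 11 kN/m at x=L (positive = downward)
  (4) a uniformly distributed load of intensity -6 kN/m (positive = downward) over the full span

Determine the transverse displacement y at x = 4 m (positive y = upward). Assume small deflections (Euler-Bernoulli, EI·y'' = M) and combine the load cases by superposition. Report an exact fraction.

y(4) = -1141/202500 m

Load 1 — applied couple M₀=6 kN·m at a=2 m (b=L-a=6):
  y_1 = (R_Ax³/6 - M_Ax²/2 - M₀(x-a)²/2)/EI  [x>a] with R_A=27/32, M_A=-9/8 = ((27/32)·4³/6 - (-9/8)·4²/2 - 6·(4-2)²/2)/5000 = 3/2500 m
Load 2 — point force P=20 kN at a=16/3 m (b=L-a=8/3):
  y_2 = -Pb²x²(3aL-(3a+b)x)/(6L³EI)  [x≤a] = -20·(8/3)²·4²·(3·(16/3)·8-(3·(16/3)+(8/3))·4)/(6·8³·5000) = -16/2025 m
Load 3 — triangular load w₀=11 kN/m (0→w₀ over full span):
  y_3 = -w₀x²(L-x)²(x+2L)/(120LEI) = -11·4²·(8-4)²·(4+2·8)/(120·8·5000) = -22/1875 m
Load 4 — uniform load w=-6 kN/m over full span:
  y_4 = -wx²(L-x)²/(24EI) = -(-6)·4²·(8-4)²/(24·5000) = 8/625 m
Superposition: y = Σ y_i = -1141/202500 m ≈ -0.005635 m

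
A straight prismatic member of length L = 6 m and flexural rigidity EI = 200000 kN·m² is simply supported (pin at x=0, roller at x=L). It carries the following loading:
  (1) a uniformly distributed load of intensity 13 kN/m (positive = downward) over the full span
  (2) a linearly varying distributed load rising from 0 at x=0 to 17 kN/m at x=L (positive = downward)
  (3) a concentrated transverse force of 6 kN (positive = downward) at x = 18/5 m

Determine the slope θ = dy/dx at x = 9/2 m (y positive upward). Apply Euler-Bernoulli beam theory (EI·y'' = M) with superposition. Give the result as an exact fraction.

Load 1 — uniform load w=13 kN/m over full span:
  θ_1 = -w(L³-6Lx²+4x³)/(24EI) = -13·(6³-6·6·(9/2)²+4·(9/2)³)/(24·200000) = 1287/3200000 rad
Load 2 — triangular load w₀=17 kN/m (0→w₀ over full span):
  θ_2 = -w₀(7L⁴-30L²x²+15x⁴)/(360LEI) = -17·(7·6⁴-30·6²·(9/2)²+15·(9/2)⁴)/(360·6·200000) = 66963/256000000 rad
Load 3 — point force P=6 kN at a=18/5 m (b=L-a=12/5):
  θ_3 = -Pa(2L²-6Lx+3x²+a²)/(6LEI)  [x>a] = -6·(18/5)·(2·6²-6·6·(9/2)+3·(9/2)²+(18/5)²)/(6·6·200000) = 4887/100000000 rad
Superposition: θ = Σ θ_i = 4560843/6400000000 rad ≈ 0.000713 rad

θ(9/2) = 4560843/6400000000 rad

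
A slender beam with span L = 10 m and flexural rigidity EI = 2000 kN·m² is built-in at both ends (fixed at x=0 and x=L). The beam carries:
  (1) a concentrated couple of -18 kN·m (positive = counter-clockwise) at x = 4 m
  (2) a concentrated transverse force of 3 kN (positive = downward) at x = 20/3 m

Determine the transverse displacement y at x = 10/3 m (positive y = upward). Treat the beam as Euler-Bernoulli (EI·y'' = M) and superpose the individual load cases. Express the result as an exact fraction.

y(10/3) = -526/91125 m

Load 1 — applied couple M₀=-18 kN·m at a=4 m (b=L-a=6):
  y_1 = (R_Ax³/6 - M_Ax²/2)/EI  [x≤a] with R_A=-324/125, M_A=-54/25 = ((-324/125)·(10/3)³/6 - (-54/25)·(10/3)²/2)/2000 = -1/500 m
Load 2 — point force P=3 kN at a=20/3 m (b=L-a=10/3):
  y_2 = -Pb²x²(3aL-(3a+b)x)/(6L³EI)  [x≤a] = -3·(10/3)²·(10/3)²·(3·(20/3)·10-(3·(20/3)+(10/3))·(10/3))/(6·10³·2000) = -11/2916 m
Superposition: y = Σ y_i = -526/91125 m ≈ -0.005772 m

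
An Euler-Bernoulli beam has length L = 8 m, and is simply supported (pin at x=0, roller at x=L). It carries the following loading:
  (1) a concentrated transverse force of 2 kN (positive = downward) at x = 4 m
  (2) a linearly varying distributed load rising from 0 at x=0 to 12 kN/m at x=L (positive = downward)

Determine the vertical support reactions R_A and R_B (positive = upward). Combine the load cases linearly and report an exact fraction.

Load 1 — point force P=2 kN at a=4 m (b=L-a=4):
  R_A = Pb/L = 2·4/8 = 1 kN
  R_B = Pa/L = 2·4/8 = 1 kN
Load 2 — triangular load w₀=12 kN/m (0→w₀ over full span):
  R_A = w₀L/6 = 12·8/6 = 16 kN
  R_B = w₀L/3 = 12·8/3 = 32 kN
Superposition: R_A = 17 kN, R_B = 33 kN

R_A = 17 kN, R_B = 33 kN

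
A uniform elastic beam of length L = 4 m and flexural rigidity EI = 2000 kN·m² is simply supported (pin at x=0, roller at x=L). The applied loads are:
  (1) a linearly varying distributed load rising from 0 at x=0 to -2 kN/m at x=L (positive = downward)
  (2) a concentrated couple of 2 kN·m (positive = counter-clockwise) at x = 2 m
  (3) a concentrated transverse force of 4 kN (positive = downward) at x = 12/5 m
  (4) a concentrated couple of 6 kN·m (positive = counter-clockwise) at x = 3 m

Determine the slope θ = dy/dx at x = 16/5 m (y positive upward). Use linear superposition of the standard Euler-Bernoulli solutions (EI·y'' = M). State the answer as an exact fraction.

Load 1 — triangular load w₀=-2 kN/m (0→w₀ over full span):
  θ_1 = -w₀(7L⁴-30L²x²+15x⁴)/(360LEI) = -(-2)·(7·4⁴-30·4²·(16/5)²+15·(16/5)⁴)/(360·4·2000) = -757/703125 rad
Load 2 — applied couple M₀=2 kN·m at a=2 m (b=L-a=2):
  θ_2 = (M₀x²/(2L)-M₀(x-a)+C₁)/EI  [x>a] with C₁=M₀(3b²-L²)/(6L)=-1/3 = (2·(16/5)²/(2·4)-2·((16/5)-2)+(-1/3))/2000 = -13/150000 rad
Load 3 — point force P=4 kN at a=12/5 m (b=L-a=8/5):
  θ_3 = -Pa(2L²-6Lx+3x²+a²)/(6LEI)  [x>a] = -4·(12/5)·(2·4²-6·4·(16/5)+3·(16/5)²+(12/5)²)/(6·4·2000) = 26/15625 rad
Load 4 — applied couple M₀=6 kN·m at a=3 m (b=L-a=1):
  θ_4 = (M₀x²/(2L)-M₀(x-a)+C₁)/EI  [x>a] with C₁=M₀(3b²-L²)/(6L)=-13/4 = (6·(16/5)²/(2·4)-6·((16/5)-3)+(-13/4))/2000 = 323/200000 rad
Superposition: θ = Σ θ_i = 95207/45000000 rad ≈ 0.002116 rad

θ(16/5) = 95207/45000000 rad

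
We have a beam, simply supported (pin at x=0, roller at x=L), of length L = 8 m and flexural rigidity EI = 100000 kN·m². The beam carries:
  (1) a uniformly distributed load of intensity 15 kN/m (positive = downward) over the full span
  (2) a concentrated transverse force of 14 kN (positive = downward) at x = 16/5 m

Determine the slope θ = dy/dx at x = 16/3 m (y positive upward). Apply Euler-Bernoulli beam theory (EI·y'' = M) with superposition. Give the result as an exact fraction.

Load 1 — uniform load w=15 kN/m over full span:
  θ_1 = -w(L³-6Lx²+4x³)/(24EI) = -15·(8³-6·8·(16/3)²+4·(16/3)³)/(24·100000) = 26/16875 rad
Load 2 — point force P=14 kN at a=16/5 m (b=L-a=24/5):
  θ_2 = -Pa(2L²-6Lx+3x²+a²)/(6LEI)  [x>a] = -14·(16/5)·(2·8²-6·8·(16/3)+3·(16/3)²+(16/5)²)/(6·8·100000) = 1064/3515625 rad
Superposition: θ = Σ θ_i = 19442/10546875 rad ≈ 0.001843 rad

θ(16/3) = 19442/10546875 rad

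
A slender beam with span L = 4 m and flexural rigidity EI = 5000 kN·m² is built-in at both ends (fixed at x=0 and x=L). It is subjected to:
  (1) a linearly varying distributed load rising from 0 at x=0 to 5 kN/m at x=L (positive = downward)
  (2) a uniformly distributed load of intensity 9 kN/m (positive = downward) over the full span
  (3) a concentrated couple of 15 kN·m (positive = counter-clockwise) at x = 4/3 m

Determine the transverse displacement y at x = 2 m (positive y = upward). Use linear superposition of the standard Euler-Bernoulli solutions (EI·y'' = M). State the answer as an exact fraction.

y(2) = -13/15000 m

Load 1 — triangular load w₀=5 kN/m (0→w₀ over full span):
  y_1 = -w₀x²(L-x)²(x+2L)/(120LEI) = -5·2²·(4-2)²·(2+2·4)/(120·4·5000) = -1/3000 m
Load 2 — uniform load w=9 kN/m over full span:
  y_2 = -wx²(L-x)²/(24EI) = -9·2²·(4-2)²/(24·5000) = -3/2500 m
Load 3 — applied couple M₀=15 kN·m at a=4/3 m (b=L-a=8/3):
  y_3 = (R_Ax³/6 - M_Ax²/2 - M₀(x-a)²/2)/EI  [x>a] with R_A=5, M_A=0 = (5·2³/6 - 0·2²/2 - 15·(2-(4/3))²/2)/5000 = 1/1500 m
Superposition: y = Σ y_i = -13/15000 m ≈ -0.000867 m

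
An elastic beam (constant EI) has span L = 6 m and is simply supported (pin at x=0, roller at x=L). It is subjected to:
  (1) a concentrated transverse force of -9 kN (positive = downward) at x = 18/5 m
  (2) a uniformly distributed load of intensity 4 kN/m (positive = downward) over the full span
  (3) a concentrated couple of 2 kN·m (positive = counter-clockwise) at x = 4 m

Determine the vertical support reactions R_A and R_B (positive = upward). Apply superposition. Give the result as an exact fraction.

R_A = 131/15 kN, R_B = 94/15 kN

Load 1 — point force P=-9 kN at a=18/5 m (b=L-a=12/5):
  R_A = Pb/L = (-9)·(12/5)/6 = -18/5 kN
  R_B = Pa/L = (-9)·(18/5)/6 = -27/5 kN
Load 2 — uniform load w=4 kN/m over full span:
  R_A = wL/2 = 4·6/2 = 12 kN
  R_B = wL/2 = 4·6/2 = 12 kN
Load 3 — applied couple M₀=2 kN·m at a=4 m (b=L-a=2):
  R_A = M₀/L = 2/6 = 1/3 kN
  R_B = -M₀/L = -2/6 = -1/3 kN
Superposition: R_A = 131/15 kN, R_B = 94/15 kN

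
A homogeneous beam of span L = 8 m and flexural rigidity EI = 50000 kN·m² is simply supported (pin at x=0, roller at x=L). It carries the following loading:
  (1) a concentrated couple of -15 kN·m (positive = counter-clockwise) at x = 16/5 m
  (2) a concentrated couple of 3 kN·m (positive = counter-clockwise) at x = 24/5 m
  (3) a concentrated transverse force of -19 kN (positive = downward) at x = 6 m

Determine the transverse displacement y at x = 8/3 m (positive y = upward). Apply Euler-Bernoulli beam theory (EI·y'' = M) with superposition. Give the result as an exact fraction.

y(8/3) = 49157/25312500 m

Load 1 — applied couple M₀=-15 kN·m at a=16/5 m (b=L-a=24/5):
  y_1 = (M₀x³/(6L)+C₁x)/EI  [x≤a] with C₁=M₀(3b²-L²)/(6L)=-8/5 = ((-15)·(8/3)³/(6·8)+(-8/5)·(8/3))/50000 = -86/421875 m
Load 2 — applied couple M₀=3 kN·m at a=24/5 m (b=L-a=16/5):
  y_2 = (M₀x³/(6L)+C₁x)/EI  [x≤a] with C₁=M₀(3b²-L²)/(6L)=-52/25 = (3·(8/3)³/(6·8)+(-52/25)·(8/3))/50000 = -184/2109375 m
Load 3 — point force P=-19 kN at a=6 m (b=L-a=2):
  y_3 = -Pbx(L²-b²-x²)/(6LEI)  [x≤a] = -(-19)·2·(8/3)·(8²-2²-(8/3)²)/(6·8·50000) = 2261/1012500 m
Superposition: y = Σ y_i = 49157/25312500 m ≈ 0.001942 m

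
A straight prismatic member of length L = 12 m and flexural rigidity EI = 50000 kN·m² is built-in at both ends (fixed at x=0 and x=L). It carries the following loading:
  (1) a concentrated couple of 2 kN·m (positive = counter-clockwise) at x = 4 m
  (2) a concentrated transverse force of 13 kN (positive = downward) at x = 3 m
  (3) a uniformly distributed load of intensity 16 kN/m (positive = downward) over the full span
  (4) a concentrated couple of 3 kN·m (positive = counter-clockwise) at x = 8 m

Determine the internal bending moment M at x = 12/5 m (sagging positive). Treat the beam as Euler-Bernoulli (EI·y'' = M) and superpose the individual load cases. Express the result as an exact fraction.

M(12/5) = -3551/1200 kN·m

Load 1 — applied couple M₀=2 kN·m at a=4 m (b=L-a=8):
  M_1 = R_Ax - M_A  [x≤a] with R_A=2/9, M_A=0 = (2/9)·(12/5) - 0 = 8/15 kN·m
Load 2 — point force P=13 kN at a=3 m (b=L-a=9):
  M_2 = Pb²(3a+b)x/L³ - Pab²/L²  [x≤a] = 13·9²·(3·3+9)·(12/5)/12³ - 13·3·9²/12² = 351/80 kN·m
Load 3 — uniform load w=16 kN/m over full span:
  M_3 = wLx/2 - wL²/12 - wx²/2 = 16·12·(12/5)/2 - 16·12²/12 - 16·(12/5)²/2 = -192/25 kN·m
Load 4 — applied couple M₀=3 kN·m at a=8 m (b=L-a=4):
  M_4 = R_Ax - M_A  [x≤a] with R_A=1/3, M_A=1 = (1/3)·(12/5) - 1 = -1/5 kN·m
Superposition: M = Σ M_i = -3551/1200 kN·m ≈ -2.959167 kN·m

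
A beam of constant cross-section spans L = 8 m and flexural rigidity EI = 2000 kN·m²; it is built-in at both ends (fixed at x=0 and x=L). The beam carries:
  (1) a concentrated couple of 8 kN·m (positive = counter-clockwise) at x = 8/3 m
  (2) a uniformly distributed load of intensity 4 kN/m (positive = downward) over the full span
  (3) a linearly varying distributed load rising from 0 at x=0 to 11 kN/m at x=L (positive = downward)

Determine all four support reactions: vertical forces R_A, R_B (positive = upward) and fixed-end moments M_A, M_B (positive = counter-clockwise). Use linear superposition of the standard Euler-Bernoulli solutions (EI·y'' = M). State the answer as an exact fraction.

Load 1 — applied couple M₀=8 kN·m at a=8/3 m (b=L-a=16/3):
  R_A = 6M₀ab/L³ = 6·8·(8/3)·(16/3)/8³ = 4/3 kN
  M_A = M₀b(2a-b)/L² = 8·(16/3)·(2·(8/3)-(16/3))/8² = 0 kN·m
  R_B = -6M₀ab/L³ = -6·8·(8/3)·(16/3)/8³ = -4/3 kN
  M_B = M₀a(2b-a)/L² = 8·(8/3)·(2·(16/3)-(8/3))/8² = 8/3 kN·m
Load 2 — uniform load w=4 kN/m over full span:
  R_A = wL/2 = 4·8/2 = 16 kN
  M_A = wL²/12 = 4·8²/12 = 64/3 kN·m
  R_B = wL/2 = 4·8/2 = 16 kN
  M_B = -wL²/12 = -4·8²/12 = -64/3 kN·m
Load 3 — triangular load w₀=11 kN/m (0→w₀ over full span):
  R_A = 3w₀L/20 = 3·11·8/20 = 66/5 kN
  M_A = w₀L²/30 = 11·8²/30 = 352/15 kN·m
  R_B = 7w₀L/20 = 7·11·8/20 = 154/5 kN
  M_B = -w₀L²/20 = -11·8²/20 = -176/5 kN·m
Superposition: R_A = 458/15 kN, M_A = 224/5 kN·m, R_B = 682/15 kN, M_B = -808/15 kN·m

R_A = 458/15 kN, M_A = 224/5 kN·m, R_B = 682/15 kN, M_B = -808/15 kN·m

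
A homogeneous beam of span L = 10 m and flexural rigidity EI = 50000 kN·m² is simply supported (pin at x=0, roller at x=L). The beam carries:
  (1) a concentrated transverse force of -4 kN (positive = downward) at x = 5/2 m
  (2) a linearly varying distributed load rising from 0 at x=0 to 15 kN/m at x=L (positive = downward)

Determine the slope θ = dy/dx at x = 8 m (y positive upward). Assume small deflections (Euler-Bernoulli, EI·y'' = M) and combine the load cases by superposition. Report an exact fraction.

Load 1 — point force P=-4 kN at a=5/2 m (b=L-a=15/2):
  θ_1 = -Pa(2L²-6Lx+3x²+a²)/(6LEI)  [x>a] = -(-4)·(5/2)·(2·10²-6·10·8+3·8²+(5/2)²)/(6·10·50000) = -109/400000 rad
Load 2 — triangular load w₀=15 kN/m (0→w₀ over full span):
  θ_2 = -w₀(7L⁴-30L²x²+15x⁴)/(360LEI) = -15·(7·10⁴-30·10²·8²+15·8⁴)/(360·10·50000) = 757/150000 rad
Superposition: θ = Σ θ_i = 5729/1200000 rad ≈ 0.004774 rad

θ(8) = 5729/1200000 rad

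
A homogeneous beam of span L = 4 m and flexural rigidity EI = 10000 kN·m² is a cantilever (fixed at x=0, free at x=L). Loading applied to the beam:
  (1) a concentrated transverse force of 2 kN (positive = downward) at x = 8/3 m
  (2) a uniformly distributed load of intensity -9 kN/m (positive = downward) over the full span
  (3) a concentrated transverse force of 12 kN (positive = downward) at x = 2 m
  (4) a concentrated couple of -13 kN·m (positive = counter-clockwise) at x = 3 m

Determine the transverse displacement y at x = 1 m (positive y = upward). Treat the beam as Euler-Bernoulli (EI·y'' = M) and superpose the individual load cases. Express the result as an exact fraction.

y(1) = 277/240000 m

Load 1 — point force P=2 kN at a=8/3 m (b=L-a=4/3):
  y_1 = -Px²(3a-x)/(6EI)  [x≤a] = -2·1²·(3·(8/3)-1)/(6·10000) = -7/30000 m
Load 2 — uniform load w=-9 kN/m over full span:
  y_2 = -wx²(x²-4Lx+6L²)/(24EI) = -(-9)·1²·(1²-4·4·1+6·4²)/(24·10000) = 243/80000 m
Load 3 — point force P=12 kN at a=2 m (b=L-a=2):
  y_3 = -Px²(3a-x)/(6EI)  [x≤a] = -12·1²·(3·2-1)/(6·10000) = -1/1000 m
Load 4 — applied couple M₀=-13 kN·m at a=3 m (b=L-a=1):
  y_4 = M₀x²/(2EI)  [x≤a] = (-13)·1²/(2·10000) = -13/20000 m
Superposition: y = Σ y_i = 277/240000 m ≈ 0.001154 m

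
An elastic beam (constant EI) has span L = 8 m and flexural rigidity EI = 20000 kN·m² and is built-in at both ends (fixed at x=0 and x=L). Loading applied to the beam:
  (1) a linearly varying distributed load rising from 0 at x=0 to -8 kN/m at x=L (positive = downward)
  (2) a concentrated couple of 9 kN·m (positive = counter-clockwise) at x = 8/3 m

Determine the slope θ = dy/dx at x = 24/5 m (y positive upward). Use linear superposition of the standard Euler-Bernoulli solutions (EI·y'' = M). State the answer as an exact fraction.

Load 1 — triangular load w₀=-8 kN/m (0→w₀ over full span):
  θ_1 = -w₀(2x(L-x)(L-2x)(x+2L)+x²(L-x)²)/(120LEI) = -(-8)·(2·(24/5)·(8-(24/5))·(8-2·(24/5))·((24/5)+2·8)+(24/5)²·(8-(24/5))²)/(120·8·20000) = -128/390625 rad
Load 2 — applied couple M₀=9 kN·m at a=8/3 m (b=L-a=16/3):
  θ_2 = (R_Ax²/2 - M_Ax - M₀(x-a))/EI  [x>a] with R_A=3/2, M_A=0 = ((3/2)·(24/5)²/2 - 0·(24/5) - 9·((24/5)-(8/3)))/20000 = -3/31250 rad
Superposition: θ = Σ θ_i = -331/781250 rad ≈ -0.000424 rad

θ(24/5) = -331/781250 rad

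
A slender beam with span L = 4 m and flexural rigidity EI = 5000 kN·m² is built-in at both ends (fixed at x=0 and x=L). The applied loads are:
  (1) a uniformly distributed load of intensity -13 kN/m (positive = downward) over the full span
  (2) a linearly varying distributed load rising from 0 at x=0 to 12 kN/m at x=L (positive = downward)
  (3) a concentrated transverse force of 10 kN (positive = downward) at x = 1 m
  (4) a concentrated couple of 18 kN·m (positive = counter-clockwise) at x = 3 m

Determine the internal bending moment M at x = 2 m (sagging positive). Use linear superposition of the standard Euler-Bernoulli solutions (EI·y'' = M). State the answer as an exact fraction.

Load 1 — uniform load w=-13 kN/m over full span:
  M_1 = wLx/2 - wL²/12 - wx²/2 = (-13)·4·2/2 - (-13)·4²/12 - (-13)·2²/2 = -26/3 kN·m
Load 2 — triangular load w₀=12 kN/m (0→w₀ over full span):
  M_2 = 3w₀Lx/20 - w₀L²/30 - w₀x³/(6L) = 3·12·4·2/20 - 12·4²/30 - 12·2³/(6·4) = 4 kN·m
Load 3 — point force P=10 kN at a=1 m (b=L-a=3):
  M_3 = Pa²(a+3b)(L-x)/L³ - Pa²b/L²  [x>a] = 10·1²·(1+3·3)·(4-2)/4³ - 10·1²·3/4² = 5/4 kN·m
Load 4 — applied couple M₀=18 kN·m at a=3 m (b=L-a=1):
  M_4 = R_Ax - M_A  [x≤a] with R_A=81/16, M_A=45/8 = (81/16)·2 - (45/8) = 9/2 kN·m
Superposition: M = Σ M_i = 13/12 kN·m ≈ 1.083333 kN·m

M(2) = 13/12 kN·m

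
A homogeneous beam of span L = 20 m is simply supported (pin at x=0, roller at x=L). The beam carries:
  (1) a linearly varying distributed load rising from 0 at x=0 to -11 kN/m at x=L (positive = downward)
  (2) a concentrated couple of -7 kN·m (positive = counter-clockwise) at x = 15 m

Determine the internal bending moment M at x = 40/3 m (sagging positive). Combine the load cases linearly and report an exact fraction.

Load 1 — triangular load w₀=-11 kN/m (0→w₀ over full span):
  M_1 = w₀Lx/6 - w₀x³/(6L) = (-11)·20·(40/3)/6 - (-11)·(40/3)³/(6·20) = -22000/81 kN·m
Load 2 — applied couple M₀=-7 kN·m at a=15 m (b=L-a=5):
  M_2 = M₀x/L  [x≤a] = (-7)·(40/3)/20 = -14/3 kN·m
Superposition: M = Σ M_i = -22378/81 kN·m ≈ -276.271605 kN·m

M(40/3) = -22378/81 kN·m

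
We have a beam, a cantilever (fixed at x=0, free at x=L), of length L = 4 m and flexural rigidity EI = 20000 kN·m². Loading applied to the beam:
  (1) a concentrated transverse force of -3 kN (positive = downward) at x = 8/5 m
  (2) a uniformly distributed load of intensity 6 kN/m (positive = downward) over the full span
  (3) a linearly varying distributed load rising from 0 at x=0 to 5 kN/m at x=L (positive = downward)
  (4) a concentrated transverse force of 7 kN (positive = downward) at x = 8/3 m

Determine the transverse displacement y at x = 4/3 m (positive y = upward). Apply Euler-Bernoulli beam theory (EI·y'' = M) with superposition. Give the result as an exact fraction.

y(4/3) = -7349/2278125 m

Load 1 — point force P=-3 kN at a=8/5 m (b=L-a=12/5):
  y_1 = -Px²(3a-x)/(6EI)  [x≤a] = -(-3)·(4/3)²·(3·(8/5)-(4/3))/(6·20000) = 13/84375 m
Load 2 — uniform load w=6 kN/m over full span:
  y_2 = -wx²(x²-4Lx+6L²)/(24EI) = -6·(4/3)²·((4/3)²-4·4·(4/3)+6·4²)/(24·20000) = -86/50625 m
Load 3 — triangular load w₀=5 kN/m (0→w₀ over full span):
  y_3 = (w₀Lx³/12-w₀L²x²/6-w₀x⁵/(120L))/EI = (5·4·(4/3)³/12-5·4²·(4/3)²/6-5·(4/3)⁵/(120·4))/20000 = -451/455625 m
Load 4 — point force P=7 kN at a=8/3 m (b=L-a=4/3):
  y_4 = -Px²(3a-x)/(6EI)  [x≤a] = -7·(4/3)²·(3·(8/3)-(4/3))/(6·20000) = -7/10125 m
Superposition: y = Σ y_i = -7349/2278125 m ≈ -0.003226 m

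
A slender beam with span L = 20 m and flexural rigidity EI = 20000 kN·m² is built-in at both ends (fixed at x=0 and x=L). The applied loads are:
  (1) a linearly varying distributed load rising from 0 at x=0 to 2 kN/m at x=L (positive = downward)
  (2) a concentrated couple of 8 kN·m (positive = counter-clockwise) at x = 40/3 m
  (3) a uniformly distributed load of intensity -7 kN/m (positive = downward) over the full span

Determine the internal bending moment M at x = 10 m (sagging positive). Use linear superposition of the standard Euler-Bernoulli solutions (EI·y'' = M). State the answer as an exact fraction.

Load 1 — triangular load w₀=2 kN/m (0→w₀ over full span):
  M_1 = 3w₀Lx/20 - w₀L²/30 - w₀x³/(6L) = 3·2·20·10/20 - 2·20²/30 - 2·10³/(6·20) = 50/3 kN·m
Load 2 — applied couple M₀=8 kN·m at a=40/3 m (b=L-a=20/3):
  M_2 = R_Ax - M_A  [x≤a] with R_A=8/15, M_A=8/3 = (8/15)·10 - (8/3) = 8/3 kN·m
Load 3 — uniform load w=-7 kN/m over full span:
  M_3 = wLx/2 - wL²/12 - wx²/2 = (-7)·20·10/2 - (-7)·20²/12 - (-7)·10²/2 = -350/3 kN·m
Superposition: M = Σ M_i = -292/3 kN·m ≈ -97.333333 kN·m

M(10) = -292/3 kN·m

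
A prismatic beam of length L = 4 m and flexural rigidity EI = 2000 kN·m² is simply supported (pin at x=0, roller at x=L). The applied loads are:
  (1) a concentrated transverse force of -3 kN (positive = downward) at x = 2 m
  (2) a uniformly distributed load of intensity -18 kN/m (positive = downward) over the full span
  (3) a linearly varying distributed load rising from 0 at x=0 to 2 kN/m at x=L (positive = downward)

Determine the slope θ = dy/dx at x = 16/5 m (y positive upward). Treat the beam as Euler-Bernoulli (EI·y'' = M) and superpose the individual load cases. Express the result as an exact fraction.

θ(16/5) = -215903/11250000 rad

Load 1 — point force P=-3 kN at a=2 m (b=L-a=2):
  θ_1 = -Pa(2L²-6Lx+3x²+a²)/(6LEI)  [x>a] = -(-3)·2·(2·4²-6·4·(16/5)+3·(16/5)²+2²)/(6·4·2000) = -63/50000 rad
Load 2 — uniform load w=-18 kN/m over full span:
  θ_2 = -w(L³-6Lx²+4x³)/(24EI) = -(-18)·(4³-6·4·(16/5)²+4·(16/5)³)/(24·2000) = -297/15625 rad
Load 3 — triangular load w₀=2 kN/m (0→w₀ over full span):
  θ_3 = -w₀(7L⁴-30L²x²+15x⁴)/(360LEI) = -2·(7·4⁴-30·4²·(16/5)²+15·(16/5)⁴)/(360·4·2000) = 757/703125 rad
Superposition: θ = Σ θ_i = -215903/11250000 rad ≈ -0.019191 rad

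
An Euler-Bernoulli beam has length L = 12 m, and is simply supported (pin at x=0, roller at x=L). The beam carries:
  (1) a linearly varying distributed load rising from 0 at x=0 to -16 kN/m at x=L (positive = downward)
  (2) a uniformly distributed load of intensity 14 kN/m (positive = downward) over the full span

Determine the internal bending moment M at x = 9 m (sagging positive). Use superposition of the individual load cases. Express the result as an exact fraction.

M(9) = 63 kN·m

Load 1 — triangular load w₀=-16 kN/m (0→w₀ over full span):
  M_1 = w₀Lx/6 - w₀x³/(6L) = (-16)·12·9/6 - (-16)·9³/(6·12) = -126 kN·m
Load 2 — uniform load w=14 kN/m over full span:
  M_2 = wx(L-x)/2 = 14·9·(12-9)/2 = 189 kN·m
Superposition: M = Σ M_i = 63 kN·m ≈ 63.000000 kN·m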